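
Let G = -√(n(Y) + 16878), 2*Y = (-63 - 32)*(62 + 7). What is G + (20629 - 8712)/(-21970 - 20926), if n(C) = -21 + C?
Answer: -11917/42896 - √54318/2 ≈ -116.81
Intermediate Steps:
Y = -6555/2 (Y = ((-63 - 32)*(62 + 7))/2 = (-95*69)/2 = (½)*(-6555) = -6555/2 ≈ -3277.5)
G = -√54318/2 (G = -√((-21 - 6555/2) + 16878) = -√(-6597/2 + 16878) = -√(27159/2) = -√54318/2 ≈ -116.53)
G + (20629 - 8712)/(-21970 - 20926) = -√54318/2 + (20629 - 8712)/(-21970 - 20926) = -√54318/2 + 11917/(-42896) = -√54318/2 + 11917*(-1/42896) = -√54318/2 - 11917/42896 = -11917/42896 - √54318/2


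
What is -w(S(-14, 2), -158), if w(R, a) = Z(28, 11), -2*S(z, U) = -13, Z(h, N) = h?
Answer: -28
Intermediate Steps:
S(z, U) = 13/2 (S(z, U) = -1/2*(-13) = 13/2)
w(R, a) = 28
-w(S(-14, 2), -158) = -1*28 = -28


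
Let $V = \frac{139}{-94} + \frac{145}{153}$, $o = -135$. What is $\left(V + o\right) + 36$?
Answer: $- \frac{1431455}{14382} \approx -99.531$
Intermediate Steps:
$V = - \frac{7637}{14382}$ ($V = 139 \left(- \frac{1}{94}\right) + 145 \cdot \frac{1}{153} = - \frac{139}{94} + \frac{145}{153} = - \frac{7637}{14382} \approx -0.53101$)
$\left(V + o\right) + 36 = \left(- \frac{7637}{14382} - 135\right) + 36 = - \frac{1949207}{14382} + 36 = - \frac{1431455}{14382}$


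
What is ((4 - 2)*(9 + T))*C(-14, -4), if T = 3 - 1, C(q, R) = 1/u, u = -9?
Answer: -22/9 ≈ -2.4444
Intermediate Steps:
C(q, R) = -⅑ (C(q, R) = 1/(-9) = -⅑)
T = 2
((4 - 2)*(9 + T))*C(-14, -4) = ((4 - 2)*(9 + 2))*(-⅑) = (2*11)*(-⅑) = 22*(-⅑) = -22/9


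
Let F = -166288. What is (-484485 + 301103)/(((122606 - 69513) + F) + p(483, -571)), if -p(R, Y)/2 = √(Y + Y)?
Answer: 20757925490/12813112593 - 366764*I*√1142/12813112593 ≈ 1.6201 - 0.00096731*I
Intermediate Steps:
p(R, Y) = -2*√2*√Y (p(R, Y) = -2*√(Y + Y) = -2*√2*√Y)
(-484485 + 301103)/(((122606 - 69513) + F) + p(483, -571)) = (-484485 + 301103)/(((122606 - 69513) - 166288) - 2*√2*√(-571)) = -183382/((53093 - 166288) - 2*√2*I*√571) = -183382/(-113195 - 2*I*√1142)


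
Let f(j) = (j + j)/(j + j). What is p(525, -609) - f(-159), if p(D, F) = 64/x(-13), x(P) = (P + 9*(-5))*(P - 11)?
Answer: -83/87 ≈ -0.95402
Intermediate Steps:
x(P) = (-45 + P)*(-11 + P) (x(P) = (P - 45)*(-11 + P) = (-45 + P)*(-11 + P))
f(j) = 1 (f(j) = (2*j)/((2*j)) = (2*j)*(1/(2*j)) = 1)
p(D, F) = 4/87 (p(D, F) = 64/(495 + (-13)**2 - 56*(-13)) = 64/(495 + 169 + 728) = 64/1392 = 64*(1/1392) = 4/87)
p(525, -609) - f(-159) = 4/87 - 1*1 = 4/87 - 1 = -83/87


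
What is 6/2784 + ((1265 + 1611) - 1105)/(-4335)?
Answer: -817409/2011440 ≈ -0.40638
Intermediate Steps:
6/2784 + ((1265 + 1611) - 1105)/(-4335) = 6*(1/2784) + (2876 - 1105)*(-1/4335) = 1/464 + 1771*(-1/4335) = 1/464 - 1771/4335 = -817409/2011440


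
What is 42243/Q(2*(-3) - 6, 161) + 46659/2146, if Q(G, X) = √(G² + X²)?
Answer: 46659/2146 + 42243*√26065/26065 ≈ 283.40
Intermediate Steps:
42243/Q(2*(-3) - 6, 161) + 46659/2146 = 42243/(√((2*(-3) - 6)² + 161²)) + 46659/2146 = 42243/(√((-6 - 6)² + 25921)) + 46659*(1/2146) = 42243/(√((-12)² + 25921)) + 46659/2146 = 42243/(√(144 + 25921)) + 46659/2146 = 42243/(√26065) + 46659/2146 = 42243*(√26065/26065) + 46659/2146 = 42243*√26065/26065 + 46659/2146 = 46659/2146 + 42243*√26065/26065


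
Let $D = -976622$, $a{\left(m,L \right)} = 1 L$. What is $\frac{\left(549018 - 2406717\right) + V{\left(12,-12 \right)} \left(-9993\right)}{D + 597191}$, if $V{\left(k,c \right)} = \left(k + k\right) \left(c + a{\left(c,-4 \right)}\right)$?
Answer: $- \frac{73319}{14053} \approx -5.2173$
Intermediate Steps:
$a{\left(m,L \right)} = L$
$V{\left(k,c \right)} = 2 k \left(-4 + c\right)$ ($V{\left(k,c \right)} = \left(k + k\right) \left(c - 4\right) = 2 k \left(-4 + c\right)$)
$\frac{\left(549018 - 2406717\right) + V{\left(12,-12 \right)} \left(-9993\right)}{D + 597191} = \frac{\left(549018 - 2406717\right) + 2 \cdot 12 \left(-4 - 12\right) \left(-9993\right)}{-976622 + 597191} = \frac{\left(549018 - 2406717\right) + 2 \cdot 12 \left(-16\right) \left(-9993\right)}{-379431} = \left(-1857699 - -3837312\right) \left(- \frac{1}{379431}\right) = \left(-1857699 + 3837312\right) \left(- \frac{1}{379431}\right) = 1979613 \left(- \frac{1}{379431}\right) = - \frac{73319}{14053}$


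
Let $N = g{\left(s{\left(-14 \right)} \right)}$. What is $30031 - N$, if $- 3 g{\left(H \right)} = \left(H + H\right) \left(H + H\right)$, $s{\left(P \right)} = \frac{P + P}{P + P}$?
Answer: $\frac{90097}{3} \approx 30032.0$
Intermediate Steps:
$s{\left(P \right)} = 1$ ($s{\left(P \right)} = \frac{2 P}{2 P} = 2 P \frac{1}{2 P} = 1$)
$g{\left(H \right)} = - \frac{4 H^{2}}{3}$ ($g{\left(H \right)} = - \frac{\left(H + H\right) \left(H + H\right)}{3} = - \frac{2 H 2 H}{3} = - \frac{4 H^{2}}{3}$)
$N = - \frac{4}{3}$ ($N = - \frac{4 \cdot 1^{2}}{3} = \left(- \frac{4}{3}\right) 1 = - \frac{4}{3} \approx -1.3333$)
$30031 - N = 30031 - - \frac{4}{3} = 30031 + \frac{4}{3} = \frac{90097}{3}$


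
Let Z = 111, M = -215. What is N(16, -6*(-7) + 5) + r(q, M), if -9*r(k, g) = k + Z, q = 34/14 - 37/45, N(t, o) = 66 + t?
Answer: 196999/2835 ≈ 69.488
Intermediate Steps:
q = 506/315 (q = 34*(1/14) - 37*1/45 = 17/7 - 37/45 = 506/315 ≈ 1.6063)
r(k, g) = -37/3 - k/9 (r(k, g) = -(k + 111)/9 = -(111 + k)/9 = -37/3 - k/9)
N(16, -6*(-7) + 5) + r(q, M) = (66 + 16) + (-37/3 - ⅑*506/315) = 82 + (-37/3 - 506/2835) = 82 - 35471/2835 = 196999/2835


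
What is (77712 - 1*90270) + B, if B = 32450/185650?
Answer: -46627205/3713 ≈ -12558.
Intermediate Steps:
B = 649/3713 (B = 32450*(1/185650) = 649/3713 ≈ 0.17479)
(77712 - 1*90270) + B = (77712 - 1*90270) + 649/3713 = (77712 - 90270) + 649/3713 = -12558 + 649/3713 = -46627205/3713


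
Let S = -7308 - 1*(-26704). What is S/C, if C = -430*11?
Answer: -9698/2365 ≈ -4.1006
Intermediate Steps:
S = 19396 (S = -7308 + 26704 = 19396)
C = -4730
S/C = 19396/(-4730) = 19396*(-1/4730) = -9698/2365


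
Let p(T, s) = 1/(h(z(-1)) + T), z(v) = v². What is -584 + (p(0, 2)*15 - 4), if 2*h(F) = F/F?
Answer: -558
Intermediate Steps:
h(F) = ½ (h(F) = (F/F)/2 = (½)*1 = ½)
p(T, s) = 1/(½ + T)
-584 + (p(0, 2)*15 - 4) = -584 + ((2/(1 + 2*0))*15 - 4) = -584 + ((2/(1 + 0))*15 - 4) = -584 + ((2/1)*15 - 4) = -584 + ((2*1)*15 - 4) = -584 + (2*15 - 4) = -584 + (30 - 4) = -584 + 26 = -558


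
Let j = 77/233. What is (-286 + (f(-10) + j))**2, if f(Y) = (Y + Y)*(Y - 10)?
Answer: 709636321/54289 ≈ 13071.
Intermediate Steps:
j = 77/233 (j = 77*(1/233) = 77/233 ≈ 0.33047)
f(Y) = 2*Y*(-10 + Y) (f(Y) = (2*Y)*(-10 + Y) = 2*Y*(-10 + Y))
(-286 + (f(-10) + j))**2 = (-286 + (2*(-10)*(-10 - 10) + 77/233))**2 = (-286 + (2*(-10)*(-20) + 77/233))**2 = (-286 + (400 + 77/233))**2 = (-286 + 93277/233)**2 = (26639/233)**2 = 709636321/54289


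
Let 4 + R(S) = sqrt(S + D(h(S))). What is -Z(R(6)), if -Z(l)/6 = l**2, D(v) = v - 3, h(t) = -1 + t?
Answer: 144 - 96*sqrt(2) ≈ 8.2355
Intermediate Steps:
D(v) = -3 + v
R(S) = -4 + sqrt(-4 + 2*S) (R(S) = -4 + sqrt(S + (-3 + (-1 + S))) = -4 + sqrt(S + (-4 + S)) = -4 + sqrt(-4 + 2*S))
Z(l) = -6*l**2
-Z(R(6)) = -(-6)*(-4 + sqrt(-4 + 2*6))**2 = -(-6)*(-4 + sqrt(-4 + 12))**2 = -(-6)*(-4 + sqrt(8))**2 = -(-6)*(-4 + 2*sqrt(2))**2 = 6*(-4 + 2*sqrt(2))**2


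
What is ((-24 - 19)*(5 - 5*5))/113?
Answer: 860/113 ≈ 7.6106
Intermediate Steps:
((-24 - 19)*(5 - 5*5))/113 = -43*(5 - 25)*(1/113) = -43*(-20)*(1/113) = 860*(1/113) = 860/113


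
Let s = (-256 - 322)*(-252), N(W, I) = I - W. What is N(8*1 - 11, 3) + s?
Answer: 145662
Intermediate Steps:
s = 145656 (s = -578*(-252) = 145656)
N(8*1 - 11, 3) + s = (3 - (8*1 - 11)) + 145656 = (3 - (8 - 11)) + 145656 = (3 - 1*(-3)) + 145656 = (3 + 3) + 145656 = 6 + 145656 = 145662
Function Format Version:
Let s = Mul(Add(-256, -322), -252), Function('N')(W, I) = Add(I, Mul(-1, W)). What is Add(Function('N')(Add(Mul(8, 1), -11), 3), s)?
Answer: 145662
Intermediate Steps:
s = 145656 (s = Mul(-578, -252) = 145656)
Add(Function('N')(Add(Mul(8, 1), -11), 3), s) = Add(Add(3, Mul(-1, Add(Mul(8, 1), -11))), 145656) = Add(Add(3, Mul(-1, Add(8, -11))), 145656) = Add(Add(3, Mul(-1, -3)), 145656) = Add(Add(3, 3), 145656) = Add(6, 145656) = 145662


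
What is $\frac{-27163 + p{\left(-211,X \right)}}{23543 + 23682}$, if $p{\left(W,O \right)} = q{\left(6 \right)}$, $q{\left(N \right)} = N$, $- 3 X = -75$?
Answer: $- \frac{27157}{47225} \approx -0.57506$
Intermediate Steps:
$X = 25$ ($X = \left(- \frac{1}{3}\right) \left(-75\right) = 25$)
$p{\left(W,O \right)} = 6$
$\frac{-27163 + p{\left(-211,X \right)}}{23543 + 23682} = \frac{-27163 + 6}{23543 + 23682} = - \frac{27157}{47225}$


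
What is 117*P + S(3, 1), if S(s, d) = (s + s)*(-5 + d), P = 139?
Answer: 16239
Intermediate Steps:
S(s, d) = 2*s*(-5 + d) (S(s, d) = (2*s)*(-5 + d) = 2*s*(-5 + d))
117*P + S(3, 1) = 117*139 + 2*3*(-5 + 1) = 16263 + 2*3*(-4) = 16263 - 24 = 16239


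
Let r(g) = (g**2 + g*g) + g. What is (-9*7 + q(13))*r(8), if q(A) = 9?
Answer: -7344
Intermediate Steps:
r(g) = g + 2*g**2 (r(g) = (g**2 + g**2) + g = 2*g**2 + g = g + 2*g**2)
(-9*7 + q(13))*r(8) = (-9*7 + 9)*(8*(1 + 2*8)) = (-63 + 9)*(8*(1 + 16)) = -432*17 = -54*136 = -7344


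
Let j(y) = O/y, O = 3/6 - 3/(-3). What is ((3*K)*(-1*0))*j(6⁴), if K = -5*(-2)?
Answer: 0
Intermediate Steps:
O = 3/2 (O = 3*(⅙) - 3*(-⅓) = ½ + 1 = 3/2 ≈ 1.5000)
K = 10
j(y) = 3/(2*y)
((3*K)*(-1*0))*j(6⁴) = ((3*10)*(-1*0))*(3/(2*(6⁴))) = (30*0)*((3/2)/1296) = 0*((3/2)*(1/1296)) = 0*(1/864) = 0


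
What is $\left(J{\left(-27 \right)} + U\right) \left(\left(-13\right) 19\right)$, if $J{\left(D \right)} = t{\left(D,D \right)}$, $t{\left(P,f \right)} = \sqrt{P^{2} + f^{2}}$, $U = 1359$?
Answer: $-335673 - 6669 \sqrt{2} \approx -3.451 \cdot 10^{5}$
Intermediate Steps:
$J{\left(D \right)} = \sqrt{2} \sqrt{D^{2}}$ ($J{\left(D \right)} = \sqrt{D^{2} + D^{2}} = \sqrt{2 D^{2}} = \sqrt{2} \sqrt{D^{2}}$)
$\left(J{\left(-27 \right)} + U\right) \left(\left(-13\right) 19\right) = \left(\sqrt{2} \sqrt{\left(-27\right)^{2}} + 1359\right) \left(\left(-13\right) 19\right) = \left(\sqrt{2} \sqrt{729} + 1359\right) \left(-247\right) = \left(\sqrt{2} \cdot 27 + 1359\right) \left(-247\right) = \left(27 \sqrt{2} + 1359\right) \left(-247\right) = \left(1359 + 27 \sqrt{2}\right) \left(-247\right) = -335673 - 6669 \sqrt{2}$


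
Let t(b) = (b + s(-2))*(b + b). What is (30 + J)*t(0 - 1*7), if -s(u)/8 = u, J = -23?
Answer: -882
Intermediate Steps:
s(u) = -8*u
t(b) = 2*b*(16 + b) (t(b) = (b - 8*(-2))*(b + b) = (b + 16)*(2*b) = (16 + b)*(2*b) = 2*b*(16 + b))
(30 + J)*t(0 - 1*7) = (30 - 23)*(2*(0 - 1*7)*(16 + (0 - 1*7))) = 7*(2*(0 - 7)*(16 + (0 - 7))) = 7*(2*(-7)*(16 - 7)) = 7*(2*(-7)*9) = 7*(-126) = -882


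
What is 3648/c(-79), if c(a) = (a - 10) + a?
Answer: -152/7 ≈ -21.714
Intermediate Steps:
c(a) = -10 + 2*a (c(a) = (-10 + a) + a = -10 + 2*a)
3648/c(-79) = 3648/(-10 + 2*(-79)) = 3648/(-10 - 158) = 3648/(-168) = 3648*(-1/168) = -152/7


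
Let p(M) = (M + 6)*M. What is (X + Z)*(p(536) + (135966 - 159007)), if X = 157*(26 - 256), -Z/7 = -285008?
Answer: 523961245566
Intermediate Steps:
Z = 1995056 (Z = -7*(-285008) = 1995056)
p(M) = M*(6 + M) (p(M) = (6 + M)*M = M*(6 + M))
X = -36110 (X = 157*(-230) = -36110)
(X + Z)*(p(536) + (135966 - 159007)) = (-36110 + 1995056)*(536*(6 + 536) + (135966 - 159007)) = 1958946*(536*542 - 23041) = 1958946*(290512 - 23041) = 1958946*267471 = 523961245566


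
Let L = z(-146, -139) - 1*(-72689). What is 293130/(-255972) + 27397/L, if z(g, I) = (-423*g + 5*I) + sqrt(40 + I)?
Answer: (-146565*sqrt(11) + 5365643146*I)/(127986*(sqrt(11) - 44584*I)) ≈ -0.94033 - 1.5238e-5*I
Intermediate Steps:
z(g, I) = sqrt(40 + I) - 423*g + 5*I
L = 133752 + 3*I*sqrt(11) (L = (sqrt(40 - 139) - 423*(-146) + 5*(-139)) - 1*(-72689) = (sqrt(-99) + 61758 - 695) + 72689 = (3*I*sqrt(11) + 61758 - 695) + 72689 = (61063 + 3*I*sqrt(11)) + 72689 = 133752 + 3*I*sqrt(11) ≈ 1.3375e+5 + 9.9499*I)
293130/(-255972) + 27397/L = 293130/(-255972) + 27397/(133752 + 3*I*sqrt(11)) = 293130*(-1/255972) + 27397/(133752 + 3*I*sqrt(11)) = -48855/42662 + 27397/(133752 + 3*I*sqrt(11))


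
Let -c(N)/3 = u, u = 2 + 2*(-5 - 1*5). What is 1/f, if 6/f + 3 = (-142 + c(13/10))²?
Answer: 7741/6 ≈ 1290.2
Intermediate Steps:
u = -18 (u = 2 + 2*(-5 - 5) = 2 + 2*(-10) = 2 - 20 = -18)
c(N) = 54 (c(N) = -3*(-18) = 54)
f = 6/7741 (f = 6/(-3 + (-142 + 54)²) = 6/(-3 + (-88)²) = 6/(-3 + 7744) = 6/7741 ≈ 0.00077509)
1/f = 1/(6/7741) = 7741/6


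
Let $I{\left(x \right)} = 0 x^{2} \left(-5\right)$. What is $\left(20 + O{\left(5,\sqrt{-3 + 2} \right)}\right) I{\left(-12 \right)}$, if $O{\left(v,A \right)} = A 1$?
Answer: $0$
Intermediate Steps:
$O{\left(v,A \right)} = A$
$I{\left(x \right)} = 0$ ($I{\left(x \right)} = 0 \left(-5\right) = 0$)
$\left(20 + O{\left(5,\sqrt{-3 + 2} \right)}\right) I{\left(-12 \right)} = \left(20 + \sqrt{-3 + 2}\right) 0 = \left(20 + \sqrt{-1}\right) 0 = \left(20 + i\right) 0 = 0$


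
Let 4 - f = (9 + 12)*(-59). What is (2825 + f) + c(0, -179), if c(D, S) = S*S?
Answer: 36109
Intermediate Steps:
c(D, S) = S²
f = 1243 (f = 4 - (9 + 12)*(-59) = 4 - 21*(-59) = 4 - 1*(-1239) = 4 + 1239 = 1243)
(2825 + f) + c(0, -179) = (2825 + 1243) + (-179)² = 4068 + 32041 = 36109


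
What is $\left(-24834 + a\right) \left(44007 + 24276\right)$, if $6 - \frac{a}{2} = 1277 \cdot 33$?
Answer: $-7449948432$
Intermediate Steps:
$a = -84270$ ($a = 12 - 2 \cdot 1277 \cdot 33 = 12 - 84282 = -84270$)
$\left(-24834 + a\right) \left(44007 + 24276\right) = \left(-24834 - 84270\right) \left(44007 + 24276\right) = \left(-109104\right) 68283 = -7449948432$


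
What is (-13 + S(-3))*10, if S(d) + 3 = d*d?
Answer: -70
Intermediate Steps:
S(d) = -3 + d**2 (S(d) = -3 + d*d = -3 + d**2)
(-13 + S(-3))*10 = (-13 + (-3 + (-3)**2))*10 = (-13 + (-3 + 9))*10 = (-13 + 6)*10 = -7*10 = -70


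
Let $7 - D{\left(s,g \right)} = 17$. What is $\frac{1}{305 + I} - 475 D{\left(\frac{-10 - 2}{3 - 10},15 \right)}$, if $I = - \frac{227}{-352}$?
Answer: $\frac{511038602}{107587} \approx 4750.0$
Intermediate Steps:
$I = \frac{227}{352}$ ($I = \left(-227\right) \left(- \frac{1}{352}\right) = \frac{227}{352} \approx 0.64489$)
$D{\left(s,g \right)} = -10$ ($D{\left(s,g \right)} = 7 - 17 = -10$)
$\frac{1}{305 + I} - 475 D{\left(\frac{-10 - 2}{3 - 10},15 \right)} = \frac{1}{305 + \frac{227}{352}} - -4750 = \frac{1}{\frac{107587}{352}} + 4750 = \frac{352}{107587} + 4750 = \frac{511038602}{107587}$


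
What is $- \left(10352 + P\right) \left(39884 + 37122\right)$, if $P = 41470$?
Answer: $-3990604932$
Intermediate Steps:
$- \left(10352 + P\right) \left(39884 + 37122\right) = - \left(10352 + 41470\right) \left(39884 + 37122\right) = - 51822 \cdot 77006 = \left(-1\right) 3990604932 = -3990604932$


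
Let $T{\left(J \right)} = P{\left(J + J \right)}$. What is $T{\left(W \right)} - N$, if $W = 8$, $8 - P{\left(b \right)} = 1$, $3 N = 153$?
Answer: $-44$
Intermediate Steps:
$N = 51$ ($N = \frac{1}{3} \cdot 153 = 51$)
$P{\left(b \right)} = 7$ ($P{\left(b \right)} = 8 - 1 = 7$)
$T{\left(J \right)} = 7$
$T{\left(W \right)} - N = 7 - 51 = -44$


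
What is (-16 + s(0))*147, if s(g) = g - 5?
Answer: -3087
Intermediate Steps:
s(g) = -5 + g
(-16 + s(0))*147 = (-16 + (-5 + 0))*147 = (-16 - 5)*147 = -21*147 = -3087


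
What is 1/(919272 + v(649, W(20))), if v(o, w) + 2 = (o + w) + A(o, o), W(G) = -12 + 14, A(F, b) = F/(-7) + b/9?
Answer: 63/57953725 ≈ 1.0871e-6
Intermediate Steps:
A(F, b) = -F/7 + b/9 (A(F, b) = F*(-⅐) + b*(⅑) = -F/7 + b/9)
W(G) = 2
v(o, w) = -2 + w + 61*o/63 (v(o, w) = -2 + ((o + w) + (-o/7 + o/9)) = -2 + ((o + w) - 2*o/63) = -2 + (w + 61*o/63) = -2 + w + 61*o/63)
1/(919272 + v(649, W(20))) = 1/(919272 + (-2 + 2 + (61/63)*649)) = 1/(919272 + (-2 + 2 + 39589/63)) = 1/(919272 + 39589/63) = 1/(57953725/63) = 63/57953725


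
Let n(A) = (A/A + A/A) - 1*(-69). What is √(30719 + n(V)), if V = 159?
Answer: √30790 ≈ 175.47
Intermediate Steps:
n(A) = 71 (n(A) = (1 + 1) + 69 = 2 + 69 = 71)
√(30719 + n(V)) = √(30719 + 71) = √30790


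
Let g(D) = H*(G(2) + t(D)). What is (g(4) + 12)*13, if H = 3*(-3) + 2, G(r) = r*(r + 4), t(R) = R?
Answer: -1300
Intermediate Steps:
G(r) = r*(4 + r)
H = -7 (H = -9 + 2 = -7)
g(D) = -84 - 7*D (g(D) = -7*(2*(4 + 2) + D) = -7*(2*6 + D) = -7*(12 + D) = -84 - 7*D)
(g(4) + 12)*13 = ((-84 - 7*4) + 12)*13 = ((-84 - 28) + 12)*13 = (-112 + 12)*13 = -100*13 = -1300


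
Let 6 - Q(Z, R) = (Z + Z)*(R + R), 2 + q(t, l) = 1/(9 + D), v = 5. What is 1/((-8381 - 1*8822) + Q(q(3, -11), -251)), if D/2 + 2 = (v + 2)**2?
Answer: -103/1977111 ≈ -5.2096e-5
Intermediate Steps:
D = 94 (D = -4 + 2*(5 + 2)**2 = -4 + 2*7**2 = -4 + 2*49 = -4 + 98 = 94)
q(t, l) = -205/103 (q(t, l) = -2 + 1/(9 + 94) = -2 + 1/103 = -205/103)
Q(Z, R) = 6 - 4*R*Z (Q(Z, R) = 6 - (Z + Z)*(R + R) = 6 - 2*Z*2*R = 6 - 4*R*Z)
1/((-8381 - 1*8822) + Q(q(3, -11), -251)) = 1/((-8381 - 1*8822) + (6 - 4*(-251)*(-205/103))) = 1/((-8381 - 8822) + (6 - 205820/103)) = 1/(-17203 - 205202/103) = 1/(-1977111/103) = -103/1977111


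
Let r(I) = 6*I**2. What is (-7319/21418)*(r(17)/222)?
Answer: -2115191/792466 ≈ -2.6691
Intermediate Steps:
(-7319/21418)*(r(17)/222) = (-7319/21418)*((6*17**2)/222) = (-7319*1/21418)*((6*289)*(1/222)) = -6345573/(10709*222) = -7319/21418*289/37 = -2115191/792466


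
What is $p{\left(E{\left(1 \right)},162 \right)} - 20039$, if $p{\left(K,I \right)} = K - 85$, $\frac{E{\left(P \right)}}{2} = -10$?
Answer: $-20144$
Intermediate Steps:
$E{\left(P \right)} = -20$ ($E{\left(P \right)} = 2 \left(-10\right) = -20$)
$p{\left(K,I \right)} = -85 + K$
$p{\left(E{\left(1 \right)},162 \right)} - 20039 = \left(-85 - 20\right) - 20039 = -105 - 20039 = -20144$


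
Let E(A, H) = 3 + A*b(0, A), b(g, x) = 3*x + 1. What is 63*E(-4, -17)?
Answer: 2961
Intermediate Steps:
b(g, x) = 1 + 3*x
E(A, H) = 3 + A*(1 + 3*A)
63*E(-4, -17) = 63*(3 - 4*(1 + 3*(-4))) = 63*(3 - 4*(1 - 12)) = 63*(3 - 4*(-11)) = 63*(3 + 44) = 63*47 = 2961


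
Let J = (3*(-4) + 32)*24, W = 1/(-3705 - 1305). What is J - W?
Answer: 2404801/5010 ≈ 480.00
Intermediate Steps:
W = -1/5010 (W = 1/(-5010) = -1/5010 ≈ -0.00019960)
J = 480 (J = (-12 + 32)*24 = 20*24 = 480)
J - W = 480 - 1*(-1/5010) = 480 + 1/5010 = 2404801/5010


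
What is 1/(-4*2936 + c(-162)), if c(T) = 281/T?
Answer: -162/1902809 ≈ -8.5137e-5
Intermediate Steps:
1/(-4*2936 + c(-162)) = 1/(-4*2936 + 281/(-162)) = 1/(-11744 + 281*(-1/162)) = 1/(-11744 - 281/162) = 1/(-1902809/162) = -162/1902809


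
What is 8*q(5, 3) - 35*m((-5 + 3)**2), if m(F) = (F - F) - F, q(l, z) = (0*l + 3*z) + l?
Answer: 252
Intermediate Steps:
q(l, z) = l + 3*z (q(l, z) = (0 + 3*z) + l = 3*z + l = l + 3*z)
m(F) = -F (m(F) = 0 - F = -F)
8*q(5, 3) - 35*m((-5 + 3)**2) = 8*(5 + 3*3) - (-35)*(-5 + 3)**2 = 8*(5 + 9) - (-35)*(-2)**2 = 8*14 - (-35)*4 = 112 - 35*(-4) = 112 + 140 = 252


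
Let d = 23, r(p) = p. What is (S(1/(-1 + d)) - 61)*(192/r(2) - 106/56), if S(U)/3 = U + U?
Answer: -440045/77 ≈ -5714.9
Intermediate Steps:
S(U) = 6*U (S(U) = 3*(U + U) = 3*(2*U) = 6*U)
(S(1/(-1 + d)) - 61)*(192/r(2) - 106/56) = (6/(-1 + 23) - 61)*(192/2 - 106/56) = (6/22 - 61)*(192*(1/2) - 106*1/56) = (6*(1/22) - 61)*(96 - 53/28) = (3/11 - 61)*(2635/28) = -668/11*2635/28 = -440045/77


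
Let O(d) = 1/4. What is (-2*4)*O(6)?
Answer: -2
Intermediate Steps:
O(d) = ¼
(-2*4)*O(6) = -2*4*(¼) = -8*¼ = -2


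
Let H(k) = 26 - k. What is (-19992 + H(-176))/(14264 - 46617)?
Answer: 19790/32353 ≈ 0.61169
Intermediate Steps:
(-19992 + H(-176))/(14264 - 46617) = (-19992 + (26 - 1*(-176)))/(14264 - 46617) = (-19992 + (26 + 176))/(-32353) = (-19992 + 202)*(-1/32353) = -19790*(-1/32353) = 19790/32353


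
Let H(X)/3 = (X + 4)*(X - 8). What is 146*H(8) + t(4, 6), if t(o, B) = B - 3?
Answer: 3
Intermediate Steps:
t(o, B) = -3 + B
H(X) = 3*(-8 + X)*(4 + X) (H(X) = 3*((X + 4)*(X - 8)) = 3*((4 + X)*(-8 + X)) = 3*((-8 + X)*(4 + X)) = 3*(-8 + X)*(4 + X))
146*H(8) + t(4, 6) = 146*(-96 - 12*8 + 3*8²) + (-3 + 6) = 146*(-96 - 96 + 3*64) + 3 = 146*(-96 - 96 + 192) + 3 = 146*0 + 3 = 0 + 3 = 3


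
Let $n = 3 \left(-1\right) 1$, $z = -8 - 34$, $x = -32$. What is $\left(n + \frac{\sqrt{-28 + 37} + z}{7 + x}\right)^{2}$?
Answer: $\frac{1296}{625} \approx 2.0736$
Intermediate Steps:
$z = -42$
$n = -3$ ($n = \left(-3\right) 1 = -3$)
$\left(n + \frac{\sqrt{-28 + 37} + z}{7 + x}\right)^{2} = \left(-3 + \frac{\sqrt{-28 + 37} - 42}{7 - 32}\right)^{2} = \left(-3 + \frac{\sqrt{9} - 42}{-25}\right)^{2} = \left(-3 + \left(3 - 42\right) \left(- \frac{1}{25}\right)\right)^{2} = \left(-3 - - \frac{39}{25}\right)^{2} = \left(-3 + \frac{39}{25}\right)^{2} = \left(- \frac{36}{25}\right)^{2} = \frac{1296}{625}$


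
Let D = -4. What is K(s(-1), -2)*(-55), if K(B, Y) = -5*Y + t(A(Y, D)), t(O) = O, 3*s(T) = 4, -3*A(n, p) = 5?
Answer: -1375/3 ≈ -458.33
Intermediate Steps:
A(n, p) = -5/3 (A(n, p) = -⅓*5 = -5/3)
s(T) = 4/3 (s(T) = (⅓)*4 = 4/3)
K(B, Y) = -5/3 - 5*Y (K(B, Y) = -5*Y - 5/3 = -5/3 - 5*Y)
K(s(-1), -2)*(-55) = (-5/3 - 5*(-2))*(-55) = (-5/3 + 10)*(-55) = (25/3)*(-55) = -1375/3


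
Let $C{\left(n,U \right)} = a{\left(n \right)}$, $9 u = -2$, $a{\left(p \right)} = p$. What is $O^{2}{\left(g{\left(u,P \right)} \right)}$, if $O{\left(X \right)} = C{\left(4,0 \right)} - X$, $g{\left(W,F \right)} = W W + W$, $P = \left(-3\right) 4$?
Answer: $\frac{114244}{6561} \approx 17.413$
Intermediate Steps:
$u = - \frac{2}{9}$ ($u = \frac{1}{9} \left(-2\right) = - \frac{2}{9} \approx -0.22222$)
$C{\left(n,U \right)} = n$
$P = -12$
$g{\left(W,F \right)} = W + W^{2}$ ($g{\left(W,F \right)} = W^{2} + W = W + W^{2}$)
$O{\left(X \right)} = 4 - X$
$O^{2}{\left(g{\left(u,P \right)} \right)} = \left(4 - - \frac{2 \left(1 - \frac{2}{9}\right)}{9}\right)^{2} = \left(4 - \left(- \frac{2}{9}\right) \frac{7}{9}\right)^{2} = \left(4 - - \frac{14}{81}\right)^{2} = \left(4 + \frac{14}{81}\right)^{2} = \left(\frac{338}{81}\right)^{2} = \frac{114244}{6561}$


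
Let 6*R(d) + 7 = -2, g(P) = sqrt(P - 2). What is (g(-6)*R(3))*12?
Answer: -36*I*sqrt(2) ≈ -50.912*I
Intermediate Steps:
g(P) = sqrt(-2 + P)
R(d) = -3/2 (R(d) = -7/6 + (1/6)*(-2) = -7/6 - 1/3 = -3/2)
(g(-6)*R(3))*12 = (sqrt(-2 - 6)*(-3/2))*12 = (sqrt(-8)*(-3/2))*12 = ((2*I*sqrt(2))*(-3/2))*12 = -3*I*sqrt(2)*12 = -36*I*sqrt(2)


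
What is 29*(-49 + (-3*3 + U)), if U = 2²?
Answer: -1566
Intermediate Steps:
U = 4
29*(-49 + (-3*3 + U)) = 29*(-49 + (-3*3 + 4)) = 29*(-49 + (-9 + 4)) = 29*(-49 - 5) = 29*(-54) = -1566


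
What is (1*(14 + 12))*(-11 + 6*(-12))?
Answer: -2158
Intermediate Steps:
(1*(14 + 12))*(-11 + 6*(-12)) = (1*26)*(-11 - 72) = 26*(-83) = -2158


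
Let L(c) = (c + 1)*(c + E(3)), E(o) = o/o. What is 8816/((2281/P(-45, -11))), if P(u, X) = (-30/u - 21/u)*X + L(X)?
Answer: 11575408/34215 ≈ 338.31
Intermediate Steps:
E(o) = 1
L(c) = (1 + c)**2 (L(c) = (c + 1)*(c + 1) = (1 + c)*(1 + c) = (1 + c)**2)
P(u, X) = 1 + X**2 + 2*X - 51*X/u (P(u, X) = (-30/u - 21/u)*X + (1 + X**2 + 2*X) = (-51/u)*X + (1 + X**2 + 2*X) = -51*X/u + (1 + X**2 + 2*X) = 1 + X**2 + 2*X - 51*X/u)
8816/((2281/P(-45, -11))) = 8816/((2281/(1 + (-11)**2 + 2*(-11) - 51*(-11)/(-45)))) = 8816/((2281/(1 + 121 - 22 - 51*(-11)*(-1/45)))) = 8816/((2281/(1 + 121 - 22 - 187/15))) = 8816/((2281/(1313/15))) = 8816/((2281*(15/1313))) = 8816/(34215/1313) = 8816*(1313/34215) = 11575408/34215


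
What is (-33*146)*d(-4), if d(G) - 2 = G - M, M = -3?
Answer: -4818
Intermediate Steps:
d(G) = 5 + G (d(G) = 2 + (G - 1*(-3)) = 2 + (G + 3) = 2 + (3 + G) = 5 + G)
(-33*146)*d(-4) = (-33*146)*(5 - 4) = -4818*1 = -4818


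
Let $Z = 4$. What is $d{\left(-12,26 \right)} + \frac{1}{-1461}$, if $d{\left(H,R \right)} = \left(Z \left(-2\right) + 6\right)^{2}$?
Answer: $\frac{5843}{1461} \approx 3.9993$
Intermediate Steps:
$d{\left(H,R \right)} = 4$ ($d{\left(H,R \right)} = \left(4 \left(-2\right) + 6\right)^{2} = \left(-8 + 6\right)^{2} = \left(-2\right)^{2} = 4$)
$d{\left(-12,26 \right)} + \frac{1}{-1461} = 4 + \frac{1}{-1461} = 4 - \frac{1}{1461} = \frac{5843}{1461}$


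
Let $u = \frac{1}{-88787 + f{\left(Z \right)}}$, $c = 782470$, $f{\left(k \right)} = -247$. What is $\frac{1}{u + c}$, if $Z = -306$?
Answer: $\frac{89034}{69666433979} \approx 1.278 \cdot 10^{-6}$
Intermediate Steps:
$u = - \frac{1}{89034}$ ($u = \frac{1}{-88787 - 247} = \frac{1}{-89034} = - \frac{1}{89034} \approx -1.1232 \cdot 10^{-5}$)
$\frac{1}{u + c} = \frac{1}{- \frac{1}{89034} + 782470} = \frac{1}{\frac{69666433979}{89034}} = \frac{89034}{69666433979}$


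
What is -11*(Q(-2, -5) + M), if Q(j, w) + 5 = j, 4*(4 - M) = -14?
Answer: -11/2 ≈ -5.5000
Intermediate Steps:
M = 15/2 (M = 4 - 1/4*(-14) = 4 + 7/2 = 15/2 ≈ 7.5000)
Q(j, w) = -5 + j
-11*(Q(-2, -5) + M) = -11*((-5 - 2) + 15/2) = -11*(-7 + 15/2) = -11*1/2 = -11/2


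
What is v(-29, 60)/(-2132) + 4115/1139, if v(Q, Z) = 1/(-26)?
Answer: 228103819/63137048 ≈ 3.6128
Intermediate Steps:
v(Q, Z) = -1/26
v(-29, 60)/(-2132) + 4115/1139 = -1/26/(-2132) + 4115/1139 = -1/26*(-1/2132) + 4115*(1/1139) = 1/55432 + 4115/1139 = 228103819/63137048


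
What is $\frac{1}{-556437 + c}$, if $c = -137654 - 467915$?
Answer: $- \frac{1}{1162006} \approx -8.6058 \cdot 10^{-7}$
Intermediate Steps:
$c = -605569$ ($c = -137654 - 467915 = -605569$)
$\frac{1}{-556437 + c} = \frac{1}{-556437 - 605569} = \frac{1}{-1162006} = - \frac{1}{1162006}$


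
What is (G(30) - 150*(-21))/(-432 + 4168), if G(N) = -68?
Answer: 1541/1868 ≈ 0.82495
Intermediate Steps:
(G(30) - 150*(-21))/(-432 + 4168) = (-68 - 150*(-21))/(-432 + 4168) = (-68 + 3150)/3736 = 3082*(1/3736) = 1541/1868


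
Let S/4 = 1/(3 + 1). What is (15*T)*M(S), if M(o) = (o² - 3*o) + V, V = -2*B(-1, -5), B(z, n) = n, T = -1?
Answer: -120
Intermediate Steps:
S = 1 (S = 4/(3 + 1) = 4/4 = 4*(¼) = 1)
V = 10 (V = -2*(-5) = 10)
M(o) = 10 + o² - 3*o (M(o) = (o² - 3*o) + 10 = 10 + o² - 3*o)
(15*T)*M(S) = (15*(-1))*(10 + 1² - 3*1) = -15*(10 + 1 - 3) = -15*8 = -120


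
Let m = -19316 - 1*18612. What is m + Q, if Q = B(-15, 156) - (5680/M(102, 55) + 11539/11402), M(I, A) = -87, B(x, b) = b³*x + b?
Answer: -56526594560221/991974 ≈ -5.6984e+7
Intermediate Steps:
B(x, b) = b + x*b³ (B(x, b) = x*b³ + b = b + x*b³)
m = -37928 (m = -19316 - 18612 = -37928)
Q = -56488970970349/991974 (Q = (156 - 15*156³) - (5680/(-87) + 11539/11402) = (156 - 15*3796416) - (5680*(-1/87) + 11539*(1/11402)) = (156 - 56946240) - (-5680/87 + 11539/11402) = -56946084 - 1*(-63759467/991974) = -56946084 + 63759467/991974 = -56488970970349/991974 ≈ -5.6946e+7)
m + Q = -37928 - 56488970970349/991974 = -56526594560221/991974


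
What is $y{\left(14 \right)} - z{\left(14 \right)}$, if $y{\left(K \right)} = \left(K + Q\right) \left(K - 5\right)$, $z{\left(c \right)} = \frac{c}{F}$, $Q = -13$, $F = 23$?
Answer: $\frac{193}{23} \approx 8.3913$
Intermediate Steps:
$z{\left(c \right)} = \frac{c}{23}$
$y{\left(K \right)} = \left(-13 + K\right) \left(-5 + K\right)$ ($y{\left(K \right)} = \left(K - 13\right) \left(K - 5\right) = \left(-13 + K\right) \left(-5 + K\right)$)
$y{\left(14 \right)} - z{\left(14 \right)} = \left(65 + 14^{2} - 252\right) - \frac{1}{23} \cdot 14 = \left(65 + 196 - 252\right) - \frac{14}{23} = 9 - \frac{14}{23} = \frac{193}{23}$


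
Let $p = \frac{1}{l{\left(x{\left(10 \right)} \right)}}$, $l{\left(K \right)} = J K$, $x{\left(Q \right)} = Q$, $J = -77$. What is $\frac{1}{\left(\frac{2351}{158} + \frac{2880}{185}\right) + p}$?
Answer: $\frac{1125355}{34262576} \approx 0.032845$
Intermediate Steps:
$l{\left(K \right)} = - 77 K$
$p = - \frac{1}{770}$ ($p = \frac{1}{\left(-77\right) 10} = \frac{1}{-770} = - \frac{1}{770} \approx -0.0012987$)
$\frac{1}{\left(\frac{2351}{158} + \frac{2880}{185}\right) + p} = \frac{1}{\left(\frac{2351}{158} + \frac{2880}{185}\right) - \frac{1}{770}} = \frac{1}{\left(2351 \cdot \frac{1}{158} + 2880 \cdot \frac{1}{185}\right) - \frac{1}{770}} = \frac{1}{\left(\frac{2351}{158} + \frac{576}{37}\right) - \frac{1}{770}} = \frac{1}{\frac{177995}{5846} - \frac{1}{770}} = \frac{1}{\frac{34262576}{1125355}} = \frac{1125355}{34262576}$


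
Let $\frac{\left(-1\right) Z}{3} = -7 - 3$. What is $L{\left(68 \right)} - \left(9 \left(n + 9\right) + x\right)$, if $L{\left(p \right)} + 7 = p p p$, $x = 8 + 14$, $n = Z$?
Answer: $314052$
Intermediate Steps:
$Z = 30$ ($Z = - 3 \left(-7 - 3\right) = \left(-3\right) \left(-10\right) = 30$)
$n = 30$
$x = 22$
$L{\left(p \right)} = -7 + p^{3}$ ($L{\left(p \right)} = -7 + p p p = -7 + p^{2} p = -7 + p^{3}$)
$L{\left(68 \right)} - \left(9 \left(n + 9\right) + x\right) = \left(-7 + 68^{3}\right) - \left(9 \left(30 + 9\right) + 22\right) = \left(-7 + 314432\right) - \left(9 \cdot 39 + 22\right) = 314425 - \left(351 + 22\right) = 314425 - 373 = 314052$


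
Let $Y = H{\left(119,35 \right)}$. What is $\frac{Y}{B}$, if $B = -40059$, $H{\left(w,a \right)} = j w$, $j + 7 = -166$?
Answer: $\frac{20587}{40059} \approx 0.51392$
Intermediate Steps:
$j = -173$ ($j = -7 - 166 = -173$)
$H{\left(w,a \right)} = - 173 w$
$Y = -20587$ ($Y = \left(-173\right) 119 = -20587$)
$\frac{Y}{B} = - \frac{20587}{-40059} = \left(-20587\right) \left(- \frac{1}{40059}\right) = \frac{20587}{40059}$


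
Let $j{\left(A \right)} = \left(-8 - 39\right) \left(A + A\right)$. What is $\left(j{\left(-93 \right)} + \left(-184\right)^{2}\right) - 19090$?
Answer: $23508$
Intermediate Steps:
$j{\left(A \right)} = - 94 A$ ($j{\left(A \right)} = - 47 \cdot 2 A = - 94 A$)
$\left(j{\left(-93 \right)} + \left(-184\right)^{2}\right) - 19090 = \left(\left(-94\right) \left(-93\right) + \left(-184\right)^{2}\right) - 19090 = \left(8742 + 33856\right) - 19090 = 42598 - 19090 = 23508$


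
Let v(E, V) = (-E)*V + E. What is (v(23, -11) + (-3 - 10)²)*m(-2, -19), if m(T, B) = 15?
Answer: 6675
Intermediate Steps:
v(E, V) = E - E*V (v(E, V) = -E*V + E = E - E*V)
(v(23, -11) + (-3 - 10)²)*m(-2, -19) = (23*(1 - 1*(-11)) + (-3 - 10)²)*15 = (23*(1 + 11) + (-13)²)*15 = (23*12 + 169)*15 = (276 + 169)*15 = 445*15 = 6675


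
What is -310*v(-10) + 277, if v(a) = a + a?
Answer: 6477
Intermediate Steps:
v(a) = 2*a
-310*v(-10) + 277 = -620*(-10) + 277 = -310*(-20) + 277 = 6200 + 277 = 6477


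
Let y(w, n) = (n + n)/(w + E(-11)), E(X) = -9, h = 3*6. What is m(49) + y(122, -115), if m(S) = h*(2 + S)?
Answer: 103504/113 ≈ 915.96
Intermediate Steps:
h = 18
m(S) = 36 + 18*S (m(S) = 18*(2 + S) = 36 + 18*S)
y(w, n) = 2*n/(-9 + w) (y(w, n) = (n + n)/(w - 9) = (2*n)/(-9 + w) = 2*n/(-9 + w))
m(49) + y(122, -115) = (36 + 18*49) + 2*(-115)/(-9 + 122) = (36 + 882) + 2*(-115)/113 = 918 + 2*(-115)*(1/113) = 918 - 230/113 = 103504/113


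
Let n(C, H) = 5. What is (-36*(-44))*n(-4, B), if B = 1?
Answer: 7920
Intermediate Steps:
(-36*(-44))*n(-4, B) = -36*(-44)*5 = 1584*5 = 7920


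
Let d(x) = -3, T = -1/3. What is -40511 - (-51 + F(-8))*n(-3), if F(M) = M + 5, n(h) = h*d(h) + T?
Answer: -40043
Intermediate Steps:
T = -⅓ (T = -1*⅓ = -⅓ ≈ -0.33333)
n(h) = -⅓ - 3*h (n(h) = h*(-3) - ⅓ = -3*h - ⅓ = -⅓ - 3*h)
F(M) = 5 + M
-40511 - (-51 + F(-8))*n(-3) = -40511 - (-51 + (5 - 8))*(-⅓ - 3*(-3)) = -40511 - (-51 - 3)*(-⅓ + 9) = -40511 - (-54)*26/3 = -40511 - 1*(-468) = -40511 + 468 = -40043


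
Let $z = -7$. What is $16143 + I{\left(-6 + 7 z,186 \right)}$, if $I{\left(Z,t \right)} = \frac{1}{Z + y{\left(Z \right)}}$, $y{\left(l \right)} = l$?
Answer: $\frac{1775729}{110} \approx 16143.0$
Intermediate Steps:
$I{\left(Z,t \right)} = \frac{1}{2 Z}$ ($I{\left(Z,t \right)} = \frac{1}{Z + Z} = \frac{1}{2 Z}$)
$16143 + I{\left(-6 + 7 z,186 \right)} = 16143 + \frac{1}{2 \left(-6 + 7 \left(-7\right)\right)} = 16143 + \frac{1}{2 \left(-6 - 49\right)} = 16143 + \frac{1}{2 \left(-55\right)} = 16143 + \frac{1}{2} \left(- \frac{1}{55}\right) = 16143 - \frac{1}{110} = \frac{1775729}{110}$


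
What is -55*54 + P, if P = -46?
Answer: -3016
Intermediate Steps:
-55*54 + P = -55*54 - 46 = -2970 - 46 = -3016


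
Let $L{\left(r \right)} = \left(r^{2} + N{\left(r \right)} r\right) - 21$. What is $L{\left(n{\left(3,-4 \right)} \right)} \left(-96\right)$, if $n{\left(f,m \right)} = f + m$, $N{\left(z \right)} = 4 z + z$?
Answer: $1440$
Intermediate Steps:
$N{\left(z \right)} = 5 z$
$L{\left(r \right)} = -21 + 6 r^{2}$ ($L{\left(r \right)} = \left(r^{2} + 5 r r\right) - 21 = \left(r^{2} + 5 r^{2}\right) - 21 = 6 r^{2} - 21 = -21 + 6 r^{2}$)
$L{\left(n{\left(3,-4 \right)} \right)} \left(-96\right) = \left(-21 + 6 \left(3 - 4\right)^{2}\right) \left(-96\right) = \left(-21 + 6 \left(-1\right)^{2}\right) \left(-96\right) = \left(-21 + 6 \cdot 1\right) \left(-96\right) = \left(-21 + 6\right) \left(-96\right) = \left(-15\right) \left(-96\right) = 1440$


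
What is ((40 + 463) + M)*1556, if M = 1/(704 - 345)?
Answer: 280979368/359 ≈ 7.8267e+5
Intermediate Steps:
M = 1/359 ≈ 0.0027855
((40 + 463) + M)*1556 = ((40 + 463) + 1/359)*1556 = (503 + 1/359)*1556 = (180578/359)*1556 = 280979368/359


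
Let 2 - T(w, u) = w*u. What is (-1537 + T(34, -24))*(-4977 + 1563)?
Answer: 2454666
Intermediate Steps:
T(w, u) = 2 - u*w (T(w, u) = 2 - w*u = 2 - u*w)
(-1537 + T(34, -24))*(-4977 + 1563) = (-1537 + (2 - 1*(-24)*34))*(-4977 + 1563) = (-1537 + (2 + 816))*(-3414) = (-1537 + 818)*(-3414) = -719*(-3414) = 2454666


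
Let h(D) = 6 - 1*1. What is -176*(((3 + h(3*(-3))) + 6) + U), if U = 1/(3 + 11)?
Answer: -17336/7 ≈ -2476.6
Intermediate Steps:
U = 1/14 ≈ 0.071429
h(D) = 5 (h(D) = 6 - 1 = 5)
-176*(((3 + h(3*(-3))) + 6) + U) = -176*(((3 + 5) + 6) + 1/14) = -176*((8 + 6) + 1/14) = -176*(14 + 1/14) = -176*197/14 = -17336/7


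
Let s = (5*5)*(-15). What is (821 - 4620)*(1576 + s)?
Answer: -4562599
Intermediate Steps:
s = -375 (s = 25*(-15) = -375)
(821 - 4620)*(1576 + s) = (821 - 4620)*(1576 - 375) = -3799*1201 = -4562599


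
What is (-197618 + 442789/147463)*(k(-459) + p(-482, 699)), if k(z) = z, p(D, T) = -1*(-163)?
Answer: 8625706502120/147463 ≈ 5.8494e+7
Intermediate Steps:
p(D, T) = 163
(-197618 + 442789/147463)*(k(-459) + p(-482, 699)) = (-197618 + 442789/147463)*(-459 + 163) = (-197618 + 442789*(1/147463))*(-296) = (-197618 + 442789/147463)*(-296) = -29140900345/147463*(-296) = 8625706502120/147463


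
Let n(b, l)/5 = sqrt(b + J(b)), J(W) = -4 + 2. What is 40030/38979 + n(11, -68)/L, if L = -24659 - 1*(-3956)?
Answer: 276052135/268994079 ≈ 1.0262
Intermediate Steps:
J(W) = -2
L = -20703 (L = -24659 + 3956 = -20703)
n(b, l) = 5*sqrt(-2 + b) (n(b, l) = 5*sqrt(b - 2) = 5*sqrt(-2 + b))
40030/38979 + n(11, -68)/L = 40030/38979 + (5*sqrt(-2 + 11))/(-20703) = 40030*(1/38979) + (5*sqrt(9))*(-1/20703) = 40030/38979 + (5*3)*(-1/20703) = 40030/38979 + 15*(-1/20703) = 40030/38979 - 5/6901 = 276052135/268994079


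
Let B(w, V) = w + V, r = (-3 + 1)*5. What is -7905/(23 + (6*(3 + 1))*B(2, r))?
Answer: 7905/169 ≈ 46.775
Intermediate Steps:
r = -10 (r = -2*5 = -10)
B(w, V) = V + w
-7905/(23 + (6*(3 + 1))*B(2, r)) = -7905/(23 + (6*(3 + 1))*(-10 + 2)) = -7905/(23 + (6*4)*(-8)) = -7905/(23 + 24*(-8)) = -7905/(23 - 192) = -7905/(-169) = -7905*(-1/169) = 7905/169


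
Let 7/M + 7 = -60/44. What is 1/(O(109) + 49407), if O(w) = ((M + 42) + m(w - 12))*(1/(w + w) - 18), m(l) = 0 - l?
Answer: 20056/1011059243 ≈ 1.9837e-5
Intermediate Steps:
m(l) = -l
M = -77/92 (M = 7/(-7 - 60/44) = 7/(-7 - 60*1/44) = 7/(-7 - 15/11) = 7/(-92/11) = 7*(-11/92) = -77/92 ≈ -0.83696)
O(w) = (-18 + 1/(2*w))*(4891/92 - w) (O(w) = ((-77/92 + 42) - (w - 12))*(1/(w + w) - 18) = (3787/92 - (-12 + w))*(1/(2*w) - 18) = (3787/92 + (12 - w))*(1/(2*w) - 18) = (4891/92 - w)*(-18 + 1/(2*w)) = (-18 + 1/(2*w))*(4891/92 - w))
1/(O(109) + 49407) = 1/((-22021/23 + 18*109 + (4891/184)/109) + 49407) = 1/((-22021/23 + 1962 + (4891/184)*(1/109)) + 49407) = 1/((-22021/23 + 1962 + 4891/20056) + 49407) = 1/(20152451/20056 + 49407) = 1/(1011059243/20056) = 20056/1011059243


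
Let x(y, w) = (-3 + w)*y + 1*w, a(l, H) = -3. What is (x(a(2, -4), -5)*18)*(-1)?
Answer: -342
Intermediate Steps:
x(y, w) = w + y*(-3 + w) (x(y, w) = y*(-3 + w) + w = w + y*(-3 + w))
(x(a(2, -4), -5)*18)*(-1) = ((-5 - 3*(-3) - 5*(-3))*18)*(-1) = ((-5 + 9 + 15)*18)*(-1) = (19*18)*(-1) = 342*(-1) = -342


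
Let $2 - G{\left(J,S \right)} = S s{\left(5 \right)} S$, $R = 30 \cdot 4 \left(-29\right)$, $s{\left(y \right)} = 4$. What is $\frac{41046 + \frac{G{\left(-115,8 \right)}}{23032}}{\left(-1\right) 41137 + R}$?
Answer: $- \frac{472685609}{513809372} \approx -0.91996$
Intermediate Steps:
$R = -3480$ ($R = 120 \left(-29\right) = -3480$)
$G{\left(J,S \right)} = 2 - 4 S^{2}$ ($G{\left(J,S \right)} = 2 - S 4 S = 2 - 4 S S = 2 - 4 S^{2}$)
$\frac{41046 + \frac{G{\left(-115,8 \right)}}{23032}}{\left(-1\right) 41137 + R} = \frac{41046 + \frac{2 - 4 \cdot 8^{2}}{23032}}{\left(-1\right) 41137 - 3480} = \frac{41046 + \left(2 - 256\right) \frac{1}{23032}}{-41137 - 3480} = \frac{41046 + \left(2 - 256\right) \frac{1}{23032}}{-44617} = \left(41046 - \frac{127}{11516}\right) \left(- \frac{1}{44617}\right) = \frac{472685609}{11516} \left(- \frac{1}{44617}\right) = - \frac{472685609}{513809372}$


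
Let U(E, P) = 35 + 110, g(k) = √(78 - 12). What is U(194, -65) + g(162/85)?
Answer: 145 + √66 ≈ 153.12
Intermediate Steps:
g(k) = √66
U(E, P) = 145
U(194, -65) + g(162/85) = 145 + √66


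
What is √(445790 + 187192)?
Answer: 7*√12918 ≈ 795.60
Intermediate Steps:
√(445790 + 187192) = √632982 = 7*√12918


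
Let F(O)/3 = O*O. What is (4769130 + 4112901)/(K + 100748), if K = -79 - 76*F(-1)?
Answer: 8882031/100441 ≈ 88.430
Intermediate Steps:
F(O) = 3*O² (F(O) = 3*(O*O) = 3*O²)
K = -307 (K = -79 - 228*(-1)² = -79 - 228 = -307)
(4769130 + 4112901)/(K + 100748) = (4769130 + 4112901)/(-307 + 100748) = 8882031/100441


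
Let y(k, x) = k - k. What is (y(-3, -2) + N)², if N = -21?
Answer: 441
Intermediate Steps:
y(k, x) = 0
(y(-3, -2) + N)² = (0 - 21)² = (-21)² = 441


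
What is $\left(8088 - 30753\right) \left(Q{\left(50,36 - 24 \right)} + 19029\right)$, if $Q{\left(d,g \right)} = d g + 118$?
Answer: $-447565755$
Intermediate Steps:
$Q{\left(d,g \right)} = 118 + d g$
$\left(8088 - 30753\right) \left(Q{\left(50,36 - 24 \right)} + 19029\right) = \left(8088 - 30753\right) \left(\left(118 + 50 \left(36 - 24\right)\right) + 19029\right) = - 22665 \left(\left(118 + 50 \left(36 - 24\right)\right) + 19029\right) = - 22665 \left(\left(118 + 50 \cdot 12\right) + 19029\right) = - 22665 \left(\left(118 + 600\right) + 19029\right) = - 22665 \left(718 + 19029\right) = \left(-22665\right) 19747 = -447565755$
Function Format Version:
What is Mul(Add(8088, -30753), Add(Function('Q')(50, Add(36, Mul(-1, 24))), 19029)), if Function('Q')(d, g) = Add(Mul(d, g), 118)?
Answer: -447565755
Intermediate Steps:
Function('Q')(d, g) = Add(118, Mul(d, g))
Mul(Add(8088, -30753), Add(Function('Q')(50, Add(36, Mul(-1, 24))), 19029)) = Mul(Add(8088, -30753), Add(Add(118, Mul(50, Add(36, Mul(-1, 24)))), 19029)) = Mul(-22665, Add(Add(118, Mul(50, Add(36, -24))), 19029)) = Mul(-22665, Add(Add(118, Mul(50, 12)), 19029)) = Mul(-22665, Add(Add(118, 600), 19029)) = Mul(-22665, Add(718, 19029)) = Mul(-22665, 19747) = -447565755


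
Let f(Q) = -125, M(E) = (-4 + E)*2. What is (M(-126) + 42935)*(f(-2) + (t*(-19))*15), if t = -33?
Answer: 396024000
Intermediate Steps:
M(E) = -8 + 2*E
(M(-126) + 42935)*(f(-2) + (t*(-19))*15) = ((-8 + 2*(-126)) + 42935)*(-125 - 33*(-19)*15) = ((-8 - 252) + 42935)*(-125 + 627*15) = (-260 + 42935)*(-125 + 9405) = 42675*9280 = 396024000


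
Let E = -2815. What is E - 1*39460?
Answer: -42275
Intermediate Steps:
E - 1*39460 = -2815 - 1*39460 = -2815 - 39460 = -42275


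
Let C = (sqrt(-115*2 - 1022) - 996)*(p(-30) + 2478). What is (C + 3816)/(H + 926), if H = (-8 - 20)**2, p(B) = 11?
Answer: -412538/285 + 131*I*sqrt(313)/45 ≈ -1447.5 + 51.503*I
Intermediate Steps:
C = -2479044 + 4978*I*sqrt(313) (C = (sqrt(-115*2 - 1022) - 996)*(11 + 2478) = (sqrt(-230 - 1022) - 996)*2489 = (sqrt(-1252) - 996)*2489 = (2*I*sqrt(313) - 996)*2489 = (-996 + 2*I*sqrt(313))*2489 = -2479044 + 4978*I*sqrt(313) ≈ -2.479e+6 + 88070.0*I)
H = 784 (H = (-28)**2 = 784)
(C + 3816)/(H + 926) = ((-2479044 + 4978*I*sqrt(313)) + 3816)/(784 + 926) = (-2475228 + 4978*I*sqrt(313))/1710 = (-2475228 + 4978*I*sqrt(313))*(1/1710) = -412538/285 + 131*I*sqrt(313)/45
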